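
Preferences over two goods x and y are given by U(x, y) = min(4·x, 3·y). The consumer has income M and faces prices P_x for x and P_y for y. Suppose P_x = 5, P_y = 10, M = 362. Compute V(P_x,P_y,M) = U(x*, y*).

V = 78.9818

With perfect complements, no substitution: consume in ratio x:y = 3:4.
Budget: P_x·x + P_y·(4/3)·x = M, so (3·P_x + 4·P_y)·x = 3·M.
Demand: x*(P_x,P_y,M) = 3·M/(3·P_x + 4·P_y), y* = 4·M/(3·P_x + 4·P_y).
Here 3·5 + 4·10 = 55, giving x* = 19.7455 and y* = 26.3273.
Utility at the optimum: U(19.7455, 26.3273) = 78.9818.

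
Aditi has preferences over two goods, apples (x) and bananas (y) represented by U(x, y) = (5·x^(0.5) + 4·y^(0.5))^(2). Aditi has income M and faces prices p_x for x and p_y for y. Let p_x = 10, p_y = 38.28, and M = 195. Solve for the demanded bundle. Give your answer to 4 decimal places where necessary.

x* = 16.7068, y* = 0.7297

MU_x ∝ 5·x^(-0.5), MU_y ∝ 4·y^(-0.5), so MRS = (5/4)·(y/x)^(0.5) = p_x/p_y.
Hence y/x = ((4/5)·p_x/p_y)^(1/(0.5)), i.e. raised to the 2 power.
With the ratio pinned down, the budget gives x* = M/(p_x + p_y·(y/x)) and y* = (y/x)·x*.
Numerically y/x = 0.043675, so x* = 195/(10 + 38.28·0.043675) = 16.7068 and y* = 0.043675·16.7068 = 0.7297.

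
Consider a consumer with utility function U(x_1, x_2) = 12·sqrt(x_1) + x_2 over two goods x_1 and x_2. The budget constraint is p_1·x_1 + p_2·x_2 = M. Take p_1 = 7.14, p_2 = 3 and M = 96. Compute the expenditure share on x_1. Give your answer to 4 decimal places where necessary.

share on x_1 = 0.4727

Utility is quasi-linear in x_2; the FOC for x_1 is 6/√x_1 = p_1/p_2.
Thus x_1* = (6·p_2/p_1)² — independent of M — with the rest of income spent on x_2.
Plugging in: x_1* = (6·3/7.14)² = 6.3555, x_2* = 16.8739.
Expenditure on x_1: 7.14·6.3555 = 45.3782; share = 0.4727.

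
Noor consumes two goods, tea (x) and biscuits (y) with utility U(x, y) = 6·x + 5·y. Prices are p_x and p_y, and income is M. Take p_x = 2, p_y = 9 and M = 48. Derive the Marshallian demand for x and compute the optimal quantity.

x* = 24

Perfect substitutes: compare marginal utility per dollar. 6/p_x vs 5/p_y → 3 vs 0.5556.
x gives more utility per dollar, so spend all income on x: x* = M/p_x, y* = 0.
Numerically: x* = 24, y* = 0.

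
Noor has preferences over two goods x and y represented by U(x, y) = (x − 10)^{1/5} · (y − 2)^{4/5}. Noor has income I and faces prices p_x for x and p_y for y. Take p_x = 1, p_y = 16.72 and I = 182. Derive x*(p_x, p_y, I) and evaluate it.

MRS = (1/4)·(y−2)/(x−10). Tangency with p_x/p_y gives y−2 = 4·(p_x/p_y)·(x−10).
Substituting into the budget: x* = 10 + 0.2·(I − 10·p_x − 2·p_y)/p_x, and y* = 2 + 0.8·(…)/p_y.
Discretionary income = 182 − 10·1 − 2·16.72 = 138.56; x* = 10 + 0.2·138.56/1 = 37.712.

x* = 37.712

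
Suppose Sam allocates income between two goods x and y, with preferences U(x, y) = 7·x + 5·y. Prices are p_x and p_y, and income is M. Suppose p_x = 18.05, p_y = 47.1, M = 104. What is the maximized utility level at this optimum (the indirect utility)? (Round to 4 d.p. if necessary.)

Linear utility — the consumer picks whichever good has higher MU/price: 7/18.05 = 0.3878 vs 5/47.1 = 0.1062.
x gives more utility per dollar, so spend all income on x: x* = M/p_x, y* = 0.
Numerically: x* = 5.7618, y* = 0.
Utility at the optimum: U(5.7618, 0) = 40.3324.

V = 40.3324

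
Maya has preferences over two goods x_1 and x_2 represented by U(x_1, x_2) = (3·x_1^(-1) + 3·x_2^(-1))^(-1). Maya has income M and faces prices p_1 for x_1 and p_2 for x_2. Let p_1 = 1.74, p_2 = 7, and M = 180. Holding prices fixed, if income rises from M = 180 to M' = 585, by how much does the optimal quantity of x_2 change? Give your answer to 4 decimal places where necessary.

MRS = MU_x_1/MU_x_2 = (x_2/x_1)^(2). Set equal to p_1/p_2.
Hence x_2/x_1 = (p_1/p_2)^(1/(2)), i.e. raised to the 0.5 power.
Substitute x_2 = (x_2/x_1)·x_1 into the budget: x_1* = M/(p_1 + p_2·(x_2/x_1)).
Numerically x_2/x_1 = 0.498569, so x_1* = 180/(1.74 + 7·0.498569) = 34.4169 and x_2* = 0.498569·34.4169 = 17.1592.
At M' = 585: x_2* = 55.7675. Change: 55.7675 − 17.1592 = 38.6083.

Δx_2* = 38.6083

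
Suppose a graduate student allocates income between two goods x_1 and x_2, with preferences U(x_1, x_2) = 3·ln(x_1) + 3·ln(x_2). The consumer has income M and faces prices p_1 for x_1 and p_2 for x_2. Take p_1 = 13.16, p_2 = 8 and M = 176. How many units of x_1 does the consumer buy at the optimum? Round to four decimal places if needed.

x_1* = 6.6869

Tangency: MRS = x_2/x_1 = p_1/p_2.
Rearranging, p_2·x_2 = p_1·x_1. Substituting into the budget gives p_1·x_1·(1 + 1) = M.
Demand: x_1*(p_1,p_2,M) = 0.5·M/p_1 and x_2* = 0.5·M/p_2.
At p_1=13.16, p_2=8, M=176: x_1* = 0.5·176/13.16 = 6.6869.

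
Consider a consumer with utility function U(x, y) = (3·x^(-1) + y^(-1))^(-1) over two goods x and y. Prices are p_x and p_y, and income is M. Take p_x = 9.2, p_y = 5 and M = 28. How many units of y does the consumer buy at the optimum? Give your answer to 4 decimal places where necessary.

Substitute y = (y/x)·x into the budget: x* = M/(p_x + p_y·(y/x)).
Numerically y/x = 0.783156, so x* = 28/(9.2 + 5·0.783156) = 2.1348 and y* = 0.783156·2.1348 = 1.6719.

y* = 1.6719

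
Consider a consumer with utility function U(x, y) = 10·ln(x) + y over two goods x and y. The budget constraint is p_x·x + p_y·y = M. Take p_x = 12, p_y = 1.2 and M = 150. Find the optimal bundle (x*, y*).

x* = 1, y* = 115

Set MRS = p_x/p_y: (10/x)/1 = p_x/p_y.
So x*(p_x,p_y) = 10·p_y/p_x, independent of income; and y* = (M − 10·p_y)/p_y.
At the given prices: x* = 10·1.2/12 = 1, and y* = 115.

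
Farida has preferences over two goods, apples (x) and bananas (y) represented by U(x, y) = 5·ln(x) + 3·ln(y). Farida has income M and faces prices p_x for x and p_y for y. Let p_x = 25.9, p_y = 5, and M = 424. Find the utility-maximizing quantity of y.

Tangency: MRS = (5/3)·y/x = p_x/p_y.
Rearranging, p_y·y = (3/5)·p_x·x. Substituting into the budget gives p_x·x·(1 + (3/5)) = M.
Demand: x*(p_x,p_y,M) = 0.625·M/p_x and y* = 0.375·M/p_y.
At p_x=25.9, p_y=5, M=424: y* = 0.375·424/5 = 31.8.

y* = 31.8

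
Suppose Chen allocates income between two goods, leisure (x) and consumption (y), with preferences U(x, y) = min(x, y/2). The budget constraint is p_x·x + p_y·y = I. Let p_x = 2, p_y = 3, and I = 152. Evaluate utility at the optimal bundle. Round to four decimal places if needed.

Leontief preferences: the optimum is at the kink where x/1 = y/2, i.e. y = 2·x.
Budget: p_x·x + p_y·2·x = I, so (p_x + 2·p_y)·x = I.
Demand: x*(p_x,p_y,I) = I/(p_x + 2·p_y), y* = 2·I/(p_x + 2·p_y).
Here 2 + 2·3 = 8, giving x* = 19 and y* = 38.
Utility at the optimum: U(19, 38) = 19.

V = 19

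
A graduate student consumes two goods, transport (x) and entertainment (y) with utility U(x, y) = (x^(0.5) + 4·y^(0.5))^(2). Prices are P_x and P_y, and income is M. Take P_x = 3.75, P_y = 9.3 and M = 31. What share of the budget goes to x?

share on x = 0.1342

From the CES first-order condition, (1/4)·(y/x)^(0.5) = P_x/P_y.
Solve for the ratio: y/x = [4·P_x/P_y]^(2).
With the ratio pinned down, the budget gives x* = M/(P_x + P_y·(y/x)) and y* = (y/x)·x*.
Numerically y/x = 2.601457, so x* = 31/(3.75 + 9.3·2.601457) = 1.1094 and y* = 2.601457·1.1094 = 2.886.
Expenditure on x: 3.75·1.1094 = 4.1602; share = 0.1342.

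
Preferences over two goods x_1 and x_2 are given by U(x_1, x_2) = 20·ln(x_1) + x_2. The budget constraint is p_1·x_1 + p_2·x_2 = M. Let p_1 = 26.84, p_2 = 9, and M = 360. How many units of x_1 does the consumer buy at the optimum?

x_1* = 6.7064

Set MRS = p_1/p_2: (20/x_1)/1 = p_1/p_2.
So x_1*(p_1,p_2) = 20·p_2/p_1, independent of income; and x_2* = (M − 20·p_2)/p_2.
At the given prices: x_1* = 20·9/26.84 = 6.7064.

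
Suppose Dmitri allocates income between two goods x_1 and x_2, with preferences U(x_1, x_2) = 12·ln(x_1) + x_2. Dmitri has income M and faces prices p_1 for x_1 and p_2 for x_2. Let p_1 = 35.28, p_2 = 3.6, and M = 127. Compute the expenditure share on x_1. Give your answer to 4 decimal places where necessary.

share on x_1 = 0.3402

Set MRS = p_1/p_2: (12/x_1)/1 = p_1/p_2.
So x_1*(p_1,p_2) = 12·p_2/p_1, independent of income; and x_2* = (M − 12·p_2)/p_2.
At the given prices: x_1* = 12·3.6/35.28 = 1.2245, and x_2* = 23.2778.
Expenditure on x_1: 35.28·1.2245 = 43.2; share = 0.3402.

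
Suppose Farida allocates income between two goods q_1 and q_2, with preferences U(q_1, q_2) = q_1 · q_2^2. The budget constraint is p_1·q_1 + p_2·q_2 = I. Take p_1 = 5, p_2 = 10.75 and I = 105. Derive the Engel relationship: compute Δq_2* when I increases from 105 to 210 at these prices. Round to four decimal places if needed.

Tangency: MRS = (1/2)·q_2/q_1 = p_1/p_2.
So p_2·q_2 = 2·p_1·q_1; combined with the budget, a share 1/3 of income goes to q_1.
Demand: q_1*(p_1,p_2,I) = 1/3·I/p_1 and q_2* = 2/3·I/p_2.
At p_1=5, p_2=10.75, I=105: q_2* = 2/3·105/10.75 = 6.5116.
At I' = 210: q_2* = 13.0233. Change: 13.0233 − 6.5116 = 6.5116.

Δq_2* = 6.5116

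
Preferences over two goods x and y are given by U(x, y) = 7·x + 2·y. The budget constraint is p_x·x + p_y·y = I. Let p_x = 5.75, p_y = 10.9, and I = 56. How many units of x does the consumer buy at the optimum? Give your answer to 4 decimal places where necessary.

x gives more utility per dollar, so spend all income on x: x* = I/p_x, y* = 0.
Numerically: x* = 9.7391, y* = 0.

x* = 9.7391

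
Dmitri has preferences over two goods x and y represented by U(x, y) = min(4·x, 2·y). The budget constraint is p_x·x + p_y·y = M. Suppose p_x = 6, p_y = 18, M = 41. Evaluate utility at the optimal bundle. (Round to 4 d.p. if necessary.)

With perfect complements, no substitution: consume in ratio x:y = 2:4.
Budget: p_x·x + p_y·2·x = M, so (2·p_x + 4·p_y)·x = 2·M.
Demand: x*(p_x,p_y,M) = 2·M/(2·p_x + 4·p_y), y* = 4·M/(2·p_x + 4·p_y).
Here 2·6 + 4·18 = 84, giving x* = 0.9762 and y* = 1.9524.
Utility at the optimum: U(0.9762, 1.9524) = 3.9048.

V = 3.9048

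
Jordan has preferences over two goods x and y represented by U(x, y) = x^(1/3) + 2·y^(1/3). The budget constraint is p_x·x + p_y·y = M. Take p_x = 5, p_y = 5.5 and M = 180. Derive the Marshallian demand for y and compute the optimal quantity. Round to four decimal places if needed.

Numerically y/x = 2.451636, so x* = 180/(5 + 5.5·2.451636) = 9.7382 and y* = 2.451636·9.7382 = 23.8744.

y* = 23.8744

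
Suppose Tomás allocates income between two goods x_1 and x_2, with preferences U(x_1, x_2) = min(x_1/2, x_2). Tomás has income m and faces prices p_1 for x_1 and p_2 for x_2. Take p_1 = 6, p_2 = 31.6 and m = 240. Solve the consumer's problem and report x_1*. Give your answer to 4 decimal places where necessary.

x_1* = 11.0092

With perfect complements, no substitution: consume in ratio x_1:x_2 = 2:1.
Budget: p_1·x_1 + p_2·(1/2)·x_1 = m, so (2·p_1 + p_2)·x_1 = 2·m.
Demand: x_1*(p_1,p_2,m) = 2·m/(2·p_1 + p_2), x_2* = m/(2·p_1 + p_2).
Here 2·6 + 31.6 = 43.6, giving x_1* = 11.0092.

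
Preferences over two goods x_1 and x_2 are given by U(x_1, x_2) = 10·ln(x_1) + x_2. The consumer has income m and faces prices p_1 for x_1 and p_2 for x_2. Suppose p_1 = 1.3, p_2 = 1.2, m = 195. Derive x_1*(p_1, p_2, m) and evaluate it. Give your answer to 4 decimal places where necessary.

x_1* = 9.2308

Set MRS = p_1/p_2: (10/x_1)/1 = p_1/p_2.
So x_1*(p_1,p_2) = 10·p_2/p_1, independent of income; and x_2* = (m − 10·p_2)/p_2.
At the given prices: x_1* = 10·1.2/1.3 = 9.2308.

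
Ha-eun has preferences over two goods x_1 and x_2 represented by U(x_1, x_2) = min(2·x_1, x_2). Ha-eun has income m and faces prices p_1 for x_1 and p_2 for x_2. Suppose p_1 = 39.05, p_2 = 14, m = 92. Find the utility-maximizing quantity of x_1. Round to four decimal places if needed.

Leontief preferences: the optimum is at the kink where x_1/1 = x_2/2, i.e. x_2 = 2·x_1.
Budget: p_1·x_1 + p_2·2·x_1 = m, so (p_1 + 2·p_2)·x_1 = m.
Demand: x_1*(p_1,p_2,m) = m/(p_1 + 2·p_2), x_2* = 2·m/(p_1 + 2·p_2).
Here 39.05 + 2·14 = 67.05, giving x_1* = 1.3721.

x_1* = 1.3721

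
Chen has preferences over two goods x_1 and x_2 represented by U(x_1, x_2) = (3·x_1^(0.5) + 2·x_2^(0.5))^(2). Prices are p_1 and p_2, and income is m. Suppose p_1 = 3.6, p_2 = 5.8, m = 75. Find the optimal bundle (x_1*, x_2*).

x_1* = 16.3288, x_2* = 2.7959

From the CES first-order condition, (3/2)·(x_2/x_1)^(0.5) = p_1/p_2.
Solve for the ratio: x_2/x_1 = [(2/3)·p_1/p_2]^(2).
Substitute x_2 = (x_2/x_1)·x_1 into the budget: x_1* = m/(p_1 + p_2·(x_2/x_1)).
Numerically x_2/x_1 = 0.171225, so x_1* = 75/(3.6 + 5.8·0.171225) = 16.3288 and x_2* = 0.171225·16.3288 = 2.7959.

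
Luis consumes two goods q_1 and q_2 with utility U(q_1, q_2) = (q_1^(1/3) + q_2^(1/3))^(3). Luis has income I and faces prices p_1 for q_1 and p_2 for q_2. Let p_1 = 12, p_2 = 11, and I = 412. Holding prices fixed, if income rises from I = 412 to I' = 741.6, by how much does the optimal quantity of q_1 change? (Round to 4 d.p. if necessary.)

Δq_1* = 13.4346

MRS = MU_q_1/MU_q_2 = (q_2/q_1)^(2/3). Set equal to p_1/p_2.
Hence q_2/q_1 = (p_1/p_2)^(1/(2/3)), i.e. raised to the 1.5 power.
Substitute q_2 = (q_2/q_1)·q_1 into the budget: q_1* = I/(p_1 + p_2·(q_2/q_1)).
Numerically q_2/q_1 = 1.139417, so q_1* = 412/(12 + 11·1.139417) = 16.7933.
At I' = 741.6: q_1* = 30.2279. Change: 30.2279 − 16.7933 = 13.4346.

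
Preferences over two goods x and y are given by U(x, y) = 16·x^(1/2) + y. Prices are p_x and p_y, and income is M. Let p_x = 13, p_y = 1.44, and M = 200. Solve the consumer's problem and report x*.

x* = 0.7853

Solve: √x = 8·p_y/p_x, so x*(p_x,p_y) = (8·p_y/p_x)², and y* = (M − p_x·x*)/p_y.
Plugging in: x* = (8·1.44/13)² = 0.7853.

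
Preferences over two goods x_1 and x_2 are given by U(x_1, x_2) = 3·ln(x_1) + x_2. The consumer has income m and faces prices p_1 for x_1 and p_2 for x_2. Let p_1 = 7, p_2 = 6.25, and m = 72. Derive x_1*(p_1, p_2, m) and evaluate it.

MU_x_1 = 3/x_1, MU_x_2 = 1. Tangency: 3/x_1 = p_1/p_2.
So x_1*(p_1,p_2) = 3·p_2/p_1, independent of income; and x_2* = (m − 3·p_2)/p_2.
At the given prices: x_1* = 3·6.25/7 = 2.6786.

x_1* = 2.6786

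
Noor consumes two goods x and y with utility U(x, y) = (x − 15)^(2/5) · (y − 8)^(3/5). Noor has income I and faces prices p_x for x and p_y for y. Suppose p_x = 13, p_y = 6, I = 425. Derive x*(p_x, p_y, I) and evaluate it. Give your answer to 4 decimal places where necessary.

This is Cobb-Douglas in (x−15, y−8): tangency gives 0.4·p_y·(y−8) = 0.6·p_x·(x−15).
After buying the subsistence bundle (15, 8), a share 0.4 of the remaining income goes to x: x* = 15 + 0.4·(I − 15p_x − 8p_y)/p_x.
Discretionary income = 425 − 15·13 − 8·6 = 182; x* = 15 + 0.4·182/13 = 20.6.

x* = 20.6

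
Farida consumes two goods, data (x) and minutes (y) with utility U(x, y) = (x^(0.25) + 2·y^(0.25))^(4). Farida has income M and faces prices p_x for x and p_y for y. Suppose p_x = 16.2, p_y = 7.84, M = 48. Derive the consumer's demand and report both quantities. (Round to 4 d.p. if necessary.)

From the CES first-order condition, (1/2)·(y/x)^(0.75) = p_x/p_y.
Hence y/x = (2·p_x/p_y)^(1/(0.75)), i.e. raised to the 4/3 power.
With the ratio pinned down, the budget gives x* = M/(p_x + p_y·(y/x)) and y* = (y/x)·x*.
Numerically y/x = 6.63191, so x* = 48/(16.2 + 7.84·6.63191) = 0.7039 and y* = 6.63191·0.7039 = 4.668.

x* = 0.7039, y* = 4.668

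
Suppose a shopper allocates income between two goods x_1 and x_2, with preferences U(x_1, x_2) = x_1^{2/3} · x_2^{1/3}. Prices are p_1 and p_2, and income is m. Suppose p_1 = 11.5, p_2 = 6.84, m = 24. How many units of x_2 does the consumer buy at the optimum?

x_2* = 1.1696

MU_x_1/MU_x_2 = (2/3·x_2)/(1/3·x_1); tangency sets this equal to p_1/p_2.
Rearranging, p_2·x_2 = (1/2)·p_1·x_1. Substituting into the budget gives p_1·x_1·(1 + (1/2)) = m.
Demand: x_1*(p_1,p_2,m) = 2/3·m/p_1 and x_2* = 1/3·m/p_2.
At p_1=11.5, p_2=6.84, m=24: x_2* = 1/3·24/6.84 = 1.1696.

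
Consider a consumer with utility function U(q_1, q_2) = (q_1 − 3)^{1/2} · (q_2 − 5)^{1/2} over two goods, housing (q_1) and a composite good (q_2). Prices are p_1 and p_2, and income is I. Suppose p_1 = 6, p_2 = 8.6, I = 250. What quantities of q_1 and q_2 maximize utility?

Substituting into the budget: q_1* = 3 + 0.5·(I − 3·p_1 − 5·p_2)/p_1, and q_2* = 5 + 0.5·(…)/p_2.
Discretionary income = 250 − 3·6 − 5·8.6 = 189; q_1* = 3 + 0.5·189/6 = 18.75; q_2* = 5 + 0.5·189/8.6 = 15.9884.

q_1* = 18.75, q_2* = 15.9884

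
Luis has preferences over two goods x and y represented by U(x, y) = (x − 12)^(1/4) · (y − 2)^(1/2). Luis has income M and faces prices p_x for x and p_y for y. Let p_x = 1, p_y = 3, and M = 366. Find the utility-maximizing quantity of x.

x* = 128

This is Cobb-Douglas in (x−12, y−2): tangency gives 0.25·p_y·(y−2) = 0.5·p_x·(x−12).
After buying the subsistence bundle (12, 2), a share 1/3 of the remaining income goes to x: x* = 12 + 1/3·(M − 12p_x − 2p_y)/p_x.
Discretionary income = 366 − 12·1 − 2·3 = 348; x* = 12 + 1/3·348/1 = 128.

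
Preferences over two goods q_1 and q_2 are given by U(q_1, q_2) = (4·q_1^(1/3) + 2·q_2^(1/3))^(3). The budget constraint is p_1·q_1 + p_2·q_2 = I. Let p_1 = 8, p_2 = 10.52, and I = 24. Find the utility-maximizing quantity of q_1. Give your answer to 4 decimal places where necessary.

From the CES first-order condition, 2·(q_2/q_1)^(2/3) = p_1/p_2.
Hence q_2/q_1 = ((1/2)·p_1/p_2)^(1/(2/3)), i.e. raised to the 1.5 power.
Substitute q_2 = (q_2/q_1)·q_1 into the budget: q_1* = I/(p_1 + p_2·(q_2/q_1)).
Numerically q_2/q_1 = 0.234459, so q_1* = 24/(8 + 10.52·0.234459) = 2.293.

q_1* = 2.293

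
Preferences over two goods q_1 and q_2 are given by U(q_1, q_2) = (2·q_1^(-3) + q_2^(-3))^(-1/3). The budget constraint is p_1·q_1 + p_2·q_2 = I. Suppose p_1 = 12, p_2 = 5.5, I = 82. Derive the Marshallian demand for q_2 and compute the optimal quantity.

MU_q_1 ∝ 2·q_1^(-4), MU_q_2 ∝ q_2^(-4), so MRS = 2·(q_2/q_1)^(4) = p_1/p_2.
Hence q_2/q_1 = ((1/2)·p_1/p_2)^(1/(4)), i.e. raised to the 0.25 power.
With the ratio pinned down, the budget gives q_1* = I/(p_1 + p_2·(q_2/q_1)) and q_2* = (q_2/q_1)·q_1*.
Numerically q_2/q_1 = 1.021991, so q_1* = 82/(12 + 5.5·1.021991) = 4.6536 and q_2* = 1.021991·4.6536 = 4.7559.

q_2* = 4.7559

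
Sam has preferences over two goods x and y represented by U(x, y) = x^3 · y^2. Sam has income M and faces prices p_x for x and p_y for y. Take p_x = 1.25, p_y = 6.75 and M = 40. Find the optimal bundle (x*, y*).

x* = 19.2, y* = 2.3704

At p_x=1.25, p_y=6.75, M=40: x* = 0.6·40/1.25 = 19.2, y* = 2.3704.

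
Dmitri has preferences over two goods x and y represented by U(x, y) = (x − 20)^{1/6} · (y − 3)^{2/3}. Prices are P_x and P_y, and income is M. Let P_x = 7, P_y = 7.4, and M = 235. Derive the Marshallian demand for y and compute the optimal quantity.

y* = 10.8703

Let x' = x−20, y' = y−3. MRS = (1/4)·y'/x' = P_x/P_y.
After buying the subsistence bundle (20, 3), a share 0.2 of the remaining income goes to x: x* = 20 + 0.2·(M − 20P_x − 3P_y)/P_x.
Discretionary income = 235 − 20·7 − 3·7.4 = 72.8; y* = 3 + 0.8·72.8/7.4 = 10.8703.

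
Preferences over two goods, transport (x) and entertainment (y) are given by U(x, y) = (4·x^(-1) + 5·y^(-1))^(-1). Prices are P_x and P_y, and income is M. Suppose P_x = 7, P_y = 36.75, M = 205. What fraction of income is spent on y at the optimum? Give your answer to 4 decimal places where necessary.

MU_x ∝ 4·x^(-2), MU_y ∝ 5·y^(-2), so MRS = (4/5)·(y/x)^(2) = P_x/P_y.
Hence y/x = ((5/4)·P_x/P_y)^(1/(2)), i.e. raised to the 0.5 power.
Substitute y = (y/x)·x into the budget: x* = M/(P_x + P_y·(y/x)).
Numerically y/x = 0.48795, so x* = 205/(7 + 36.75·0.48795) = 8.2223 and y* = 0.48795·8.2223 = 4.0121.
Expenditure on y: 36.75·4.0121 = 147.4438; share = 0.7192.

share on y = 0.7192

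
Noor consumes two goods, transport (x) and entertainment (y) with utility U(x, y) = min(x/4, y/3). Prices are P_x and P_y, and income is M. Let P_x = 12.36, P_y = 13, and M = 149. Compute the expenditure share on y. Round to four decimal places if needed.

With perfect complements, no substitution: consume in ratio x:y = 4:3.
Budget: P_x·x + P_y·(3/4)·x = M, so (4·P_x + 3·P_y)·x = 4·M.
Demand: x*(P_x,P_y,M) = 4·M/(4·P_x + 3·P_y), y* = 3·M/(4·P_x + 3·P_y).
Here 4·12.36 + 3·13 = 88.44, giving x* = 6.739 and y* = 5.0543.
Expenditure on y: 13·5.0543 = 65.7056; share = 0.441.

share on y = 0.441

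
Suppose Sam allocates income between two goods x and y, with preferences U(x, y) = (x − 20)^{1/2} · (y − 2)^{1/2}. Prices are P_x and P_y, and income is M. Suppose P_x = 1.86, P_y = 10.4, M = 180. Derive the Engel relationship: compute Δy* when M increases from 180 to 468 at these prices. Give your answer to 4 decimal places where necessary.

Δy* = 13.8462

MRS = (y−2)/(x−20). Tangency with P_x/P_y gives y−2 = (P_x/P_y)·(x−20).
After buying the subsistence bundle (20, 2), a share 0.5 of the remaining income goes to x: x* = 20 + 0.5·(M − 20P_x − 2P_y)/P_x.
Discretionary income = 180 − 20·1.86 − 2·10.4 = 122; y* = 2 + 0.5·122/10.4 = 7.8654.
At M' = 468: y* = 21.7115. Change: 21.7115 − 7.8654 = 13.8462.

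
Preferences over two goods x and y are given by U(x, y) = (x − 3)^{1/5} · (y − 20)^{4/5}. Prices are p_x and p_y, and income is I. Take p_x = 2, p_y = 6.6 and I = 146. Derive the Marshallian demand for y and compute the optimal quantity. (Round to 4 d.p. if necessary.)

y* = 20.9697

This is Cobb-Douglas in (x−3, y−20): tangency gives 0.2·p_y·(y−20) = 0.8·p_x·(x−3).
Substituting into the budget: x* = 3 + 0.2·(I − 3·p_x − 20·p_y)/p_x, and y* = 20 + 0.8·(…)/p_y.
Discretionary income = 146 − 3·2 − 20·6.6 = 8; y* = 20 + 0.8·8/6.6 = 20.9697.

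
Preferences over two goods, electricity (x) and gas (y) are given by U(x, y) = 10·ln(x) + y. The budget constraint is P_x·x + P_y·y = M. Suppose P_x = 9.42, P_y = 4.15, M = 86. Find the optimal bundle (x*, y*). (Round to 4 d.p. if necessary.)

MU_x = 10/x, MU_y = 1. Tangency: 10/x = P_x/P_y.
So x*(P_x,P_y) = 10·P_y/P_x, independent of income; and y* = (M − 10·P_y)/P_y.
At the given prices: x* = 10·4.15/9.42 = 4.4055, and y* = 10.7229.

x* = 4.4055, y* = 10.7229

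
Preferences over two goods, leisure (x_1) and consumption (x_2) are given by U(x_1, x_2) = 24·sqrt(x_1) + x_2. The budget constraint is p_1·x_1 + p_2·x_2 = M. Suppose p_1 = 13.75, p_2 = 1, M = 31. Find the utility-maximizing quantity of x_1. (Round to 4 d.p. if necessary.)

Set MRS = p_1/p_2: 12·x_1^(−1/2) = p_1/p_2.
Thus x_1* = (12·p_2/p_1)² — independent of M — with the rest of income spent on x_2.
Plugging in: x_1* = (12·1/13.75)² = 0.7617.

x_1* = 0.7617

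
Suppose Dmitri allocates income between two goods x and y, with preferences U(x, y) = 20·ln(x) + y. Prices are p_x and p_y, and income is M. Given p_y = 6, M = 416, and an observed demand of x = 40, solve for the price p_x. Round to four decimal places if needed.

Set MRS = p_x/p_y: (20/x)/1 = p_x/p_y.
So x*(p_x,p_y) = 20·p_y/p_x, independent of income; and y* = (M − 20·p_y)/p_y.
Set x* = 40 in the demand function and solve for p_x: p_x = 3.

p_x = 3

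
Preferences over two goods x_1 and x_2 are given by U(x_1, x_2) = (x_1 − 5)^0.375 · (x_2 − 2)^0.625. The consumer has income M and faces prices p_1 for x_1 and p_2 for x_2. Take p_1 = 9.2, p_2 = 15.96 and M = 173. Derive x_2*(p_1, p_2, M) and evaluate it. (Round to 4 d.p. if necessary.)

This is Cobb-Douglas in (x_1−5, x_2−2): tangency gives 0.375·p_2·(x_2−2) = 0.625·p_1·(x_1−5).
After buying the subsistence bundle (5, 2), a share 0.375 of the remaining income goes to x_1: x_1* = 5 + 0.375·(M − 5p_1 − 2p_2)/p_1.
Discretionary income = 173 − 5·9.2 − 2·15.96 = 95.08; x_2* = 2 + 0.625·95.08/15.96 = 5.7234.

x_2* = 5.7234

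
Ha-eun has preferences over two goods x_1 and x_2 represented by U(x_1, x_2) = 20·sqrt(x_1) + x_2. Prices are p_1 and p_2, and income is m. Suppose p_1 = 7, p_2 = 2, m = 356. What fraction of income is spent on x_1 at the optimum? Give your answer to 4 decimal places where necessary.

share on x_1 = 0.1605

Utility is quasi-linear in x_2; the FOC for x_1 is 10/√x_1 = p_1/p_2.
Thus x_1* = (10·p_2/p_1)² — independent of m — with the rest of income spent on x_2.
Plugging in: x_1* = (10·2/7)² = 8.1633, x_2* = 149.4286.
Expenditure on x_1: 7·8.1633 = 57.1429; share = 0.1605.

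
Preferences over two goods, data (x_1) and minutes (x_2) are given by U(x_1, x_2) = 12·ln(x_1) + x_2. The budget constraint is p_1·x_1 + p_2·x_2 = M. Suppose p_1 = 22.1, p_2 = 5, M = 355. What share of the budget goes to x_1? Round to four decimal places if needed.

share on x_1 = 0.169

So x_1*(p_1,p_2) = 12·p_2/p_1, independent of income; and x_2* = (M − 12·p_2)/p_2.
At the given prices: x_1* = 12·5/22.1 = 2.7149, and x_2* = 59.
Expenditure on x_1: 22.1·2.7149 = 60; share = 0.169.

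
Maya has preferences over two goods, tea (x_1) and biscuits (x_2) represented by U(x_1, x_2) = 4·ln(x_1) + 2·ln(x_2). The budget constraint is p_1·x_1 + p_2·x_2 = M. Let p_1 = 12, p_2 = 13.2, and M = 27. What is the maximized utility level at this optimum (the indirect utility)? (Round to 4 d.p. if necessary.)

V = 0.8559

MU_x_1/MU_x_2 = (4·x_2)/(2·x_1); tangency sets this equal to p_1/p_2.
Rearranging, p_2·x_2 = (1/2)·p_1·x_1. Substituting into the budget gives p_1·x_1·(1 + (1/2)) = M.
Demand: x_1*(p_1,p_2,M) = 2/3·M/p_1 and x_2* = 1/3·M/p_2.
At p_1=12, p_2=13.2, M=27: x_1* = 2/3·27/12 = 1.5, x_2* = 0.6818.
Utility at the optimum: U(1.5, 0.6818) = 0.8559.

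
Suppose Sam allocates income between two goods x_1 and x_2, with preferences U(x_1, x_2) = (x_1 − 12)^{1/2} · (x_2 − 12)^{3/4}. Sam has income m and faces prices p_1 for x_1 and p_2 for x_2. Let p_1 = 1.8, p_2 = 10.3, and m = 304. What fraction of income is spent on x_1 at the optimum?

share on x_1 = 0.28

This is Cobb-Douglas in (x_1−12, x_2−12): tangency gives 0.5·p_2·(x_2−12) = 0.75·p_1·(x_1−12).
After buying the subsistence bundle (12, 12), a share 0.4 of the remaining income goes to x_1: x_1* = 12 + 0.4·(m − 12p_1 − 12p_2)/p_1.
Discretionary income = 304 − 12·1.8 − 12·10.3 = 158.8; x_1* = 12 + 0.4·158.8/1.8 = 47.2889; x_2* = 12 + 0.6·158.8/10.3 = 21.2505.
Expenditure on x_1: 1.8·47.2889 = 85.12; share = 0.28.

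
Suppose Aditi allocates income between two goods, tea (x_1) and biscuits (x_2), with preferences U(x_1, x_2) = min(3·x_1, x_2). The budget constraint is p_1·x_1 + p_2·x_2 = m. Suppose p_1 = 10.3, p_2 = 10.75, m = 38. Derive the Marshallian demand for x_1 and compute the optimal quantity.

x_1* = 0.8931

With perfect complements, no substitution: consume in ratio x_1:x_2 = 1:3.
Budget: p_1·x_1 + p_2·3·x_1 = m, so (p_1 + 3·p_2)·x_1 = m.
Demand: x_1*(p_1,p_2,m) = m/(p_1 + 3·p_2), x_2* = 3·m/(p_1 + 3·p_2).
Here 10.3 + 3·10.75 = 42.55, giving x_1* = 0.8931.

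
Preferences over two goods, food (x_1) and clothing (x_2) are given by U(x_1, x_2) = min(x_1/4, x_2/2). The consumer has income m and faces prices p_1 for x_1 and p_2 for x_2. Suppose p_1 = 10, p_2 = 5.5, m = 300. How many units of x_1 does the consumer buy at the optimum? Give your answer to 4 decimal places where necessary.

x_1* = 23.5294

Leontief preferences: the optimum is at the kink where x_1/4 = x_2/2, i.e. x_2 = (1/2)·x_1.
Budget: p_1·x_1 + p_2·(1/2)·x_1 = m, so (4·p_1 + 2·p_2)·x_1 = 4·m.
Demand: x_1*(p_1,p_2,m) = 4·m/(4·p_1 + 2·p_2), x_2* = 2·m/(4·p_1 + 2·p_2).
Here 4·10 + 2·5.5 = 51, giving x_1* = 23.5294.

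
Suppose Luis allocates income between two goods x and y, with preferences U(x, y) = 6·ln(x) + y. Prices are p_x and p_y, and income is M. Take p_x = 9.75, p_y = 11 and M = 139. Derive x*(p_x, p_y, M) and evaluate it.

x* = 6.7692

So x*(p_x,p_y) = 6·p_y/p_x, independent of income; and y* = (M − 6·p_y)/p_y.
At the given prices: x* = 6·11/9.75 = 6.7692.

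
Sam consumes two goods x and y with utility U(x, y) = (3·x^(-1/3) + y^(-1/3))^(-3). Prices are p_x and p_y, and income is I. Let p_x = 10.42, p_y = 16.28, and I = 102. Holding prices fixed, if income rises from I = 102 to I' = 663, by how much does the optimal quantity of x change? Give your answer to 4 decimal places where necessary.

From the CES first-order condition, 3·(y/x)^(4/3) = p_x/p_y.
Solve for the ratio: y/x = [(1/3)·p_x/p_y]^(0.75).
With the ratio pinned down, the budget gives x* = I/(p_x + p_y·(y/x)) and y* = (y/x)·x*.
Numerically y/x = 0.31392, so x* = 102/(10.42 + 16.28·0.31392) = 6.5677.
At I' = 663: x* = 42.6899. Change: 42.6899 − 6.5677 = 36.1222.

Δx* = 36.1222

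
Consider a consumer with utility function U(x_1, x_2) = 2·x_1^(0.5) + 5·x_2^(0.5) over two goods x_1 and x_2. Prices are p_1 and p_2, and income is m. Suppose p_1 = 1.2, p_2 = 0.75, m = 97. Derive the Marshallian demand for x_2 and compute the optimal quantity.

x_2* = 117.5758

MU_x_1 ∝ 2·x_1^(-0.5), MU_x_2 ∝ 5·x_2^(-0.5), so MRS = (2/5)·(x_2/x_1)^(0.5) = p_1/p_2.
Solve for the ratio: x_2/x_1 = [(5/2)·p_1/p_2]^(2).
With the ratio pinned down, the budget gives x_1* = m/(p_1 + p_2·(x_2/x_1)) and x_2* = (x_2/x_1)·x_1*.
Numerically x_2/x_1 = 16, so x_1* = 97/(1.2 + 0.75·16) = 7.3485 and x_2* = 16·7.3485 = 117.5758.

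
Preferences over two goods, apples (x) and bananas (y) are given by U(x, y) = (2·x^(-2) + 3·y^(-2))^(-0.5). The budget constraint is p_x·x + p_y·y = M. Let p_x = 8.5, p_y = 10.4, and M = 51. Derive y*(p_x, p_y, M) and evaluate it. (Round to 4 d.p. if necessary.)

y* = 2.7805

MU_x ∝ 2·x^(-3), MU_y ∝ 3·y^(-3), so MRS = (2/3)·(y/x)^(3) = p_x/p_y.
Solve for the ratio: y/x = [(3/2)·p_x/p_y]^(1/3).
Substitute y = (y/x)·x into the budget: x* = M/(p_x + p_y·(y/x)).
Numerically y/x = 1.070267, so x* = 51/(8.5 + 10.4·1.070267) = 2.598 and y* = 1.070267·2.598 = 2.7805.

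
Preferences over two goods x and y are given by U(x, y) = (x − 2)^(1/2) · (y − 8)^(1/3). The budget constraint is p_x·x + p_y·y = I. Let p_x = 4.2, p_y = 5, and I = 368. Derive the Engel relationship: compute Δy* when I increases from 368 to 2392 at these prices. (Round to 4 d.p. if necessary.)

Discretionary income = 368 − 2·4.2 − 8·5 = 319.6; y* = 8 + 0.4·319.6/5 = 33.568.
At I' = 2392: y* = 195.488. Change: 195.488 − 33.568 = 161.92.

Δy* = 161.92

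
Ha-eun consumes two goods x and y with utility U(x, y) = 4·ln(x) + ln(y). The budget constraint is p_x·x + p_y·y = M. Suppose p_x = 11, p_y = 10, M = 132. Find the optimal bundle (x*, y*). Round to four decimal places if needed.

x* = 9.6, y* = 2.64

MU_x/MU_y = (4·y)/(x); tangency sets this equal to p_x/p_y.
Rearranging, p_y·y = (1/4)·p_x·x. Substituting into the budget gives p_x·x·(1 + (1/4)) = M.
Demand: x*(p_x,p_y,M) = 0.8·M/p_x and y* = 0.2·M/p_y.
At p_x=11, p_y=10, M=132: x* = 0.8·132/11 = 9.6, y* = 2.64.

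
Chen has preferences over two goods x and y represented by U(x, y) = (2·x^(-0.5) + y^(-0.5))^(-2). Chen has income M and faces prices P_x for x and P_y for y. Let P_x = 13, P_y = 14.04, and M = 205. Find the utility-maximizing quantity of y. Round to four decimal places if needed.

MRS = MU_x/MU_y = 2·(y/x)^(1.5). Set equal to P_x/P_y.
Hence y/x = ((1/2)·P_x/P_y)^(1/(1.5)), i.e. raised to the 2/3 power.
Substitute y = (y/x)·x into the budget: x* = M/(P_x + P_y·(y/x)).
Numerically y/x = 0.598454, so x* = 205/(13 + 14.04·0.598454) = 9.5784 and y* = 0.598454·9.5784 = 5.7322.

y* = 5.7322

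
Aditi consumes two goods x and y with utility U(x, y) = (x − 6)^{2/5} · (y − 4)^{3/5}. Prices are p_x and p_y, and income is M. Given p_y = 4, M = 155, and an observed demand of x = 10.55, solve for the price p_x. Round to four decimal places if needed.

This is Cobb-Douglas in (x−6, y−4): tangency gives 0.4·p_y·(y−4) = 0.6·p_x·(x−6).
After buying the subsistence bundle (6, 4), a share 0.4 of the remaining income goes to x: x* = 6 + 0.4·(M − 6p_x − 4p_y)/p_x.
Set x* = 10.55 in the demand function and solve for p_x: p_x = 8.

p_x = 8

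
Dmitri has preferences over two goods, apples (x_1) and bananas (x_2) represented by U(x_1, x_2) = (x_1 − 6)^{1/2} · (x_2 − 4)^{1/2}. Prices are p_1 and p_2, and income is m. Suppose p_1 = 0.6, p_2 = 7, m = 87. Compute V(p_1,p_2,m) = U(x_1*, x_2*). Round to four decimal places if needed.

This is Cobb-Douglas in (x_1−6, x_2−4): tangency gives 0.5·p_2·(x_2−4) = 0.5·p_1·(x_1−6).
After buying the subsistence bundle (6, 4), a share 0.5 of the remaining income goes to x_1: x_1* = 6 + 0.5·(m − 6p_1 − 4p_2)/p_1.
Discretionary income = 87 − 6·0.6 − 4·7 = 55.4; x_1* = 6 + 0.5·55.4/0.6 = 52.1667; x_2* = 4 + 0.5·55.4/7 = 7.9571.
Utility at the optimum: U(52.1667, 7.9571) = 13.5162.

V = 13.5162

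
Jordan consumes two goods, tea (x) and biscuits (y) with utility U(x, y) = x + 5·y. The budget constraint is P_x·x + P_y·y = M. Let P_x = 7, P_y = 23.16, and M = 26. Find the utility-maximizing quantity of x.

x* = 0

Perfect substitutes: compare marginal utility per dollar. 1/P_x vs 5/P_y → 0.1429 vs 0.2159.
y gives more utility per dollar, so spend all income on y: y* = M/P_y, x* = 0.
Numerically: x* = 0, y* = 1.1226.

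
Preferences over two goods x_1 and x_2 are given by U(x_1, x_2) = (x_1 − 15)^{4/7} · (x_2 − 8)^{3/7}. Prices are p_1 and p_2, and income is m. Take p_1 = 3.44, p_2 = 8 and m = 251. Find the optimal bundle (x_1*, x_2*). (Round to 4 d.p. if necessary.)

x_1* = 37.4917, x_2* = 15.2536

MRS = (4/3)·(x_2−8)/(x_1−15). Tangency with p_1/p_2 gives x_2−8 = (3/4)·(p_1/p_2)·(x_1−15).
After buying the subsistence bundle (15, 8), a share 4/7 of the remaining income goes to x_1: x_1* = 15 + 4/7·(m − 15p_1 − 8p_2)/p_1.
Discretionary income = 251 − 15·3.44 − 8·8 = 135.4; x_1* = 15 + 4/7·135.4/3.44 = 37.4917; x_2* = 8 + 3/7·135.4/8 = 15.2536.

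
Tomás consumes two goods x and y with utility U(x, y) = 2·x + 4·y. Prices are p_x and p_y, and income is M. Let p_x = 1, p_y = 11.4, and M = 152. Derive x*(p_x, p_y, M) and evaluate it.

Perfect substitutes: compare marginal utility per dollar. 2/p_x vs 4/p_y → 2 vs 0.3509.
x gives more utility per dollar, so spend all income on x: x* = M/p_x, y* = 0.
Numerically: x* = 152, y* = 0.

x* = 152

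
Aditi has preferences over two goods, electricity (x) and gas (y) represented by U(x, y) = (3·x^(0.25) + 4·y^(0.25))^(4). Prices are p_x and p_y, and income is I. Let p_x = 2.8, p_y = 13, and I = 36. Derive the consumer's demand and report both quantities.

x* = 6.8401, y* = 1.296

From the CES first-order condition, (3/4)·(y/x)^(0.75) = p_x/p_y.
Hence y/x = ((4/3)·p_x/p_y)^(1/(0.75)), i.e. raised to the 4/3 power.
Substitute y = (y/x)·x into the budget: x* = I/(p_x + p_y·(y/x)).
Numerically y/x = 0.189469, so x* = 36/(2.8 + 13·0.189469) = 6.8401 and y* = 0.189469·6.8401 = 1.296.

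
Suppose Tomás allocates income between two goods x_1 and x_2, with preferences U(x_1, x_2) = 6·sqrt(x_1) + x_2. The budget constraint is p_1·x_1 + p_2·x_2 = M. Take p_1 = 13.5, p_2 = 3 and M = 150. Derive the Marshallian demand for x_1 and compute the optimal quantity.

x_1* = 0.4444

Utility is quasi-linear in x_2; the FOC for x_1 is 3/√x_1 = p_1/p_2.
Solve: √x_1 = 3·p_2/p_1, so x_1*(p_1,p_2) = (3·p_2/p_1)², and x_2* = (M − p_1·x_1*)/p_2.
Plugging in: x_1* = (3·3/13.5)² = 0.4444.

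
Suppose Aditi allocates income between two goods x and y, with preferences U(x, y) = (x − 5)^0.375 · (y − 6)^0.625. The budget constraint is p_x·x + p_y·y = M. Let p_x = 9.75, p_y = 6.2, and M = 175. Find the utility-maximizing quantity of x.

Let x' = x−5, y' = y−6. MRS = (3/5)·y'/x' = p_x/p_y.
Substituting into the budget: x* = 5 + 0.375·(M − 5·p_x − 6·p_y)/p_x, and y* = 6 + 0.625·(…)/p_y.
Discretionary income = 175 − 5·9.75 − 6·6.2 = 89.05; x* = 5 + 0.375·89.05/9.75 = 8.425.

x* = 8.425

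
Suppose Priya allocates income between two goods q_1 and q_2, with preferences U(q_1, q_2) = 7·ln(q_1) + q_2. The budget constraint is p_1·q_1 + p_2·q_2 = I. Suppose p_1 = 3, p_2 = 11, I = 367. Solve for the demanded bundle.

Set MRS = p_1/p_2: (7/q_1)/1 = p_1/p_2.
So q_1*(p_1,p_2) = 7·p_2/p_1, independent of income; and q_2* = (I − 7·p_2)/p_2.
At the given prices: q_1* = 7·11/3 = 25.6667, and q_2* = 26.3636.

q_1* = 25.6667, q_2* = 26.3636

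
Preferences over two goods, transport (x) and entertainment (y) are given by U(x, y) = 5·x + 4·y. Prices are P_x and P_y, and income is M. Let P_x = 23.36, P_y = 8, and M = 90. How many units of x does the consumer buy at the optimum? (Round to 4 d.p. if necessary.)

x* = 0

Perfect substitutes: compare marginal utility per dollar. 5/P_x vs 4/P_y → 0.214 vs 0.5.
y gives more utility per dollar, so spend all income on y: y* = M/P_y, x* = 0.
Numerically: x* = 0, y* = 11.25.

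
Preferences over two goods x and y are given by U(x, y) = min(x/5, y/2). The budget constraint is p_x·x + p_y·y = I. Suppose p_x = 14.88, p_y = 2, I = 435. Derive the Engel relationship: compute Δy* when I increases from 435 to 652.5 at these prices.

Leontief preferences: the optimum is at the kink where x/5 = y/2, i.e. y = (2/5)·x.
Budget: p_x·x + p_y·(2/5)·x = I, so (5·p_x + 2·p_y)·x = 5·I.
Demand: x*(p_x,p_y,I) = 5·I/(5·p_x + 2·p_y), y* = 2·I/(5·p_x + 2·p_y).
Here 5·14.88 + 2·2 = 78.4, giving y* = 11.0969.
At I' = 652.5: y* = 16.6454. Change: 16.6454 − 11.0969 = 5.5485.

Δy* = 5.5485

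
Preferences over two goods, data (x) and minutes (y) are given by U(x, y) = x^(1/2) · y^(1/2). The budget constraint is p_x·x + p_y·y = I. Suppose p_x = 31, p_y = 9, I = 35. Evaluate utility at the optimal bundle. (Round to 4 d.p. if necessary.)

V = 1.0477

MU_x/MU_y = (0.5·y)/(0.5·x); tangency sets this equal to p_x/p_y.
Rearranging, p_y·y = p_x·x. Substituting into the budget gives p_x·x·(1 + 1) = I.
Demand: x*(p_x,p_y,I) = 0.5·I/p_x and y* = 0.5·I/p_y.
At p_x=31, p_y=9, I=35: x* = 0.5·35/31 = 0.5645, y* = 1.9444.
Utility at the optimum: U(0.5645, 1.9444) = 1.0477.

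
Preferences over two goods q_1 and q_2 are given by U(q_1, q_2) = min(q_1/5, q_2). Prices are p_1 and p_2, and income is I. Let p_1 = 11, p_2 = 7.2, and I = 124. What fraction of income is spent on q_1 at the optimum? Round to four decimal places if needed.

Demand: q_1*(p_1,p_2,I) = 5·I/(5·p_1 + p_2), q_2* = I/(5·p_1 + p_2).
Here 5·11 + 7.2 = 62.2, giving q_1* = 9.9678 and q_2* = 1.9936.
Expenditure on q_1: 11·9.9678 = 109.6463; share = 0.8842.

share on q_1 = 0.8842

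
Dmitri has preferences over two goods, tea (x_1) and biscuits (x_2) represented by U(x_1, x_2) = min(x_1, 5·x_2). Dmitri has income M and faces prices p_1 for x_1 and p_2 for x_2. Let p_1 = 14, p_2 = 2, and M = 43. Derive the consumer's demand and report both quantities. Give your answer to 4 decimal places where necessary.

Here 5·14 + 2 = 72, giving x_1* = 2.9861 and x_2* = 0.5972.

x_1* = 2.9861, x_2* = 0.5972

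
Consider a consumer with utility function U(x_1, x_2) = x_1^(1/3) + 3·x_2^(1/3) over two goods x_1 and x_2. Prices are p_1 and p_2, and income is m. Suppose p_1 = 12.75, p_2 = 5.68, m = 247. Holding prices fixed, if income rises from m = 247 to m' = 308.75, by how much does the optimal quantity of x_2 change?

Δx_2* = 9.634

MRS = MU_x_1/MU_x_2 = (1/3)·(x_2/x_1)^(2/3). Set equal to p_1/p_2.
Hence x_2/x_1 = (3·p_1/p_2)^(1/(2/3)), i.e. raised to the 1.5 power.
Substitute x_2 = (x_2/x_1)·x_1 into the budget: x_1* = m/(p_1 + p_2·(x_2/x_1)).
Numerically x_2/x_1 = 17.475301, so x_1* = 247/(12.75 + 5.68·17.475301) = 2.2052 and x_2* = 17.475301·2.2052 = 38.5359.
At m' = 308.75: x_2* = 48.1699. Change: 48.1699 − 38.5359 = 9.634.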